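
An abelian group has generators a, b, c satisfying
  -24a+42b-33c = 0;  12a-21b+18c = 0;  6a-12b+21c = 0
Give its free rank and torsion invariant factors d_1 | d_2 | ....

rank_ℚ(R)=3; free=3−3=0
SNF(R) diag = [3, 3, 6] → torsion [3, 3, 6]

Answer: M ≅ ℤ/3 ⊕ ℤ/3 ⊕ ℤ/6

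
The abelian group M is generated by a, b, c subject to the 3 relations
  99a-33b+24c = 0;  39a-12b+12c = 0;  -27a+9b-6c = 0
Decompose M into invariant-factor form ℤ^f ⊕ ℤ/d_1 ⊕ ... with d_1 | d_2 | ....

Answer: M ≅ ℤ/3 ⊕ ℤ/3 ⊕ ℤ/6

Derivation:
rank_ℚ(R)=3; free=3−3=0
SNF(R) diag = [3, 3, 6] → torsion [3, 3, 6]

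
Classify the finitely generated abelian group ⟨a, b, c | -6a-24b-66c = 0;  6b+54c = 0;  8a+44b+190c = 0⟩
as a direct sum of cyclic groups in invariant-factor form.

Answer: M ≅ ℤ/2 ⊕ ℤ/6 ⊕ ℤ/18

Derivation:
rank_ℚ(R)=3; free=3−3=0
SNF(R) diag = [2, 6, 18] → torsion [2, 6, 18]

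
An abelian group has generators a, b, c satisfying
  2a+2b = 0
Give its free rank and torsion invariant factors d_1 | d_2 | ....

rank_ℚ(R)=1; free=3−1=2
SNF(R) diag = [2] → torsion [2]

Answer: M ≅ ℤ^2 ⊕ ℤ/2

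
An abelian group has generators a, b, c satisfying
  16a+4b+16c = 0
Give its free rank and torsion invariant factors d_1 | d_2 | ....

rank_ℚ(R)=1; free=3−1=2
SNF(R) diag = [4] → torsion [4]

Answer: M ≅ ℤ^2 ⊕ ℤ/4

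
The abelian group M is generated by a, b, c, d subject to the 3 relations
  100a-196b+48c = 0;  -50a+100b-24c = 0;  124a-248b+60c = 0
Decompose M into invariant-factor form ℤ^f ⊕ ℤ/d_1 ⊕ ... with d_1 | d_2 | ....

Answer: M ≅ ℤ^1 ⊕ ℤ/2 ⊕ ℤ/4 ⊕ ℤ/12

Derivation:
rank_ℚ(R)=3; free=4−3=1
SNF(R) diag = [2, 4, 12] → torsion [2, 4, 12]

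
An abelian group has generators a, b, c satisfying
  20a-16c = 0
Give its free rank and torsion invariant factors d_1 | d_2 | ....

rank_ℚ(R)=1; free=3−1=2
SNF(R) diag = [4] → torsion [4]

Answer: M ≅ ℤ^2 ⊕ ℤ/4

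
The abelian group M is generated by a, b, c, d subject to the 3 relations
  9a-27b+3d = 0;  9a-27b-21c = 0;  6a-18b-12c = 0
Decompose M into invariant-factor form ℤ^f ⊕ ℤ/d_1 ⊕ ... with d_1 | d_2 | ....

Answer: M ≅ ℤ^1 ⊕ ℤ/3 ⊕ ℤ/3 ⊕ ℤ/6

Derivation:
rank_ℚ(R)=3; free=4−3=1
SNF(R) diag = [3, 3, 6] → torsion [3, 3, 6]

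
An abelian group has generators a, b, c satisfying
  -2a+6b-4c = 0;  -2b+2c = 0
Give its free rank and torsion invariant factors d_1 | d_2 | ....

rank_ℚ(R)=2; free=3−2=1
SNF(R) diag = [2, 2] → torsion [2, 2]

Answer: M ≅ ℤ^1 ⊕ ℤ/2 ⊕ ℤ/2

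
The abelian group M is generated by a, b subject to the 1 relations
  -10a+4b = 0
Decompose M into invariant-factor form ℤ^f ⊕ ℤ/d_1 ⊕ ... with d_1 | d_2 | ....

rank_ℚ(R)=1; free=2−1=1
SNF(R) diag = [2] → torsion [2]

Answer: M ≅ ℤ^1 ⊕ ℤ/2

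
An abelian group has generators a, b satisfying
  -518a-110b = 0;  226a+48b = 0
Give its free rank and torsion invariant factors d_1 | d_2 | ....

rank_ℚ(R)=2; free=2−2=0
SNF(R) diag = [2, 2] → torsion [2, 2]

Answer: M ≅ ℤ/2 ⊕ ℤ/2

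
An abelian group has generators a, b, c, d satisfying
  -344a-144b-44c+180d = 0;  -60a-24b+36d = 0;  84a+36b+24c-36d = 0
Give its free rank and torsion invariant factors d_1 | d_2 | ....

rank_ℚ(R)=3; free=4−3=1
SNF(R) diag = [4, 12, 12] → torsion [4, 12, 12]

Answer: M ≅ ℤ^1 ⊕ ℤ/4 ⊕ ℤ/12 ⊕ ℤ/12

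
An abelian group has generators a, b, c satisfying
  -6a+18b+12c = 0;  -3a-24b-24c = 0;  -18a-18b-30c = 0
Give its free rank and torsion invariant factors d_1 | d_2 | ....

rank_ℚ(R)=3; free=3−3=0
SNF(R) diag = [3, 6, 6] → torsion [3, 6, 6]

Answer: M ≅ ℤ/3 ⊕ ℤ/6 ⊕ ℤ/6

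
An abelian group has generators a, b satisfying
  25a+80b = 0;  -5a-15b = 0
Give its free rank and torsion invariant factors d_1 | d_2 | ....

rank_ℚ(R)=2; free=2−2=0
SNF(R) diag = [5, 5] → torsion [5, 5]

Answer: M ≅ ℤ/5 ⊕ ℤ/5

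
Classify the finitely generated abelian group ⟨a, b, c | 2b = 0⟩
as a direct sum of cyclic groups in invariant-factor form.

rank_ℚ(R)=1; free=3−1=2
SNF(R) diag = [2] → torsion [2]

Answer: M ≅ ℤ^2 ⊕ ℤ/2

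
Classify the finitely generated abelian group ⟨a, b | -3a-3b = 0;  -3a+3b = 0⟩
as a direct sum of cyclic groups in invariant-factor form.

rank_ℚ(R)=2; free=2−2=0
SNF(R) diag = [3, 6] → torsion [3, 6]

Answer: M ≅ ℤ/3 ⊕ ℤ/6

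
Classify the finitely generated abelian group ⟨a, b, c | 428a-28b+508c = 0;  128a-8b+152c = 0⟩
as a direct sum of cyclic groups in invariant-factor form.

rank_ℚ(R)=2; free=3−2=1
SNF(R) diag = [4, 8] → torsion [4, 8]

Answer: M ≅ ℤ^1 ⊕ ℤ/4 ⊕ ℤ/8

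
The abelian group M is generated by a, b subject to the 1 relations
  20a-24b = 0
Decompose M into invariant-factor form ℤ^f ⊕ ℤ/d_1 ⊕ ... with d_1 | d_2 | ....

rank_ℚ(R)=1; free=2−1=1
SNF(R) diag = [4] → torsion [4]

Answer: M ≅ ℤ^1 ⊕ ℤ/4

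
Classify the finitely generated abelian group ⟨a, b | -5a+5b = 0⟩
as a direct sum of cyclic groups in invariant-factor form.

rank_ℚ(R)=1; free=2−1=1
SNF(R) diag = [5] → torsion [5]

Answer: M ≅ ℤ^1 ⊕ ℤ/5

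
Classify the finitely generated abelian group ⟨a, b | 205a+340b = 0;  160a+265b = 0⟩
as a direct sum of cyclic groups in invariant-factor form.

Answer: M ≅ ℤ/5 ⊕ ℤ/15

Derivation:
rank_ℚ(R)=2; free=2−2=0
SNF(R) diag = [5, 15] → torsion [5, 15]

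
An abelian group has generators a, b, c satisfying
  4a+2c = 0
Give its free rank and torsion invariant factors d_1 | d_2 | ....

rank_ℚ(R)=1; free=3−1=2
SNF(R) diag = [2] → torsion [2]

Answer: M ≅ ℤ^2 ⊕ ℤ/2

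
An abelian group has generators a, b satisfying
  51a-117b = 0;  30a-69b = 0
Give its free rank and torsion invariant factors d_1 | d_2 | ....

Answer: M ≅ ℤ/3 ⊕ ℤ/3

Derivation:
rank_ℚ(R)=2; free=2−2=0
SNF(R) diag = [3, 3] → torsion [3, 3]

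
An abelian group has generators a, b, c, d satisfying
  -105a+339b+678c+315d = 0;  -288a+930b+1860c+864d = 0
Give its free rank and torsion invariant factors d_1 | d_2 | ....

rank_ℚ(R)=2; free=4−2=2
SNF(R) diag = [3, 6] → torsion [3, 6]

Answer: M ≅ ℤ^2 ⊕ ℤ/3 ⊕ ℤ/6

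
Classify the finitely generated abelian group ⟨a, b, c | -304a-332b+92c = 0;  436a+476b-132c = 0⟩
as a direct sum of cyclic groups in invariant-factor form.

Answer: M ≅ ℤ^1 ⊕ ℤ/4 ⊕ ℤ/4

Derivation:
rank_ℚ(R)=2; free=3−2=1
SNF(R) diag = [4, 4] → torsion [4, 4]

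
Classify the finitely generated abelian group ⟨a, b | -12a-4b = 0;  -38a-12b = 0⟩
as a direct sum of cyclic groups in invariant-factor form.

rank_ℚ(R)=2; free=2−2=0
SNF(R) diag = [2, 4] → torsion [2, 4]

Answer: M ≅ ℤ/2 ⊕ ℤ/4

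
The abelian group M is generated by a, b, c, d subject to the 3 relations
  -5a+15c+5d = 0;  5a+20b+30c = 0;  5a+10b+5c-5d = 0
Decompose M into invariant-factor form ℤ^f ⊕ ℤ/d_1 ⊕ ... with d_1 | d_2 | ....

Answer: M ≅ ℤ^1 ⊕ ℤ/5 ⊕ ℤ/5 ⊕ ℤ/10

Derivation:
rank_ℚ(R)=3; free=4−3=1
SNF(R) diag = [5, 5, 10] → torsion [5, 5, 10]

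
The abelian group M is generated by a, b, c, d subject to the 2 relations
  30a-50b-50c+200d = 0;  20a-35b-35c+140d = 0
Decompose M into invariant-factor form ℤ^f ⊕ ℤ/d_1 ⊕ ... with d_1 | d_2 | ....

Answer: M ≅ ℤ^2 ⊕ ℤ/5 ⊕ ℤ/10

Derivation:
rank_ℚ(R)=2; free=4−2=2
SNF(R) diag = [5, 10] → torsion [5, 10]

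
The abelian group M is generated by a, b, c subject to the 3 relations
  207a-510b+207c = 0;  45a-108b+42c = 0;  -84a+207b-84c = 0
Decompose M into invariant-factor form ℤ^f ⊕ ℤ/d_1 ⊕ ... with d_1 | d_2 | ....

Answer: M ≅ ℤ/3 ⊕ ℤ/3 ⊕ ℤ/3

Derivation:
rank_ℚ(R)=3; free=3−3=0
SNF(R) diag = [3, 3, 3] → torsion [3, 3, 3]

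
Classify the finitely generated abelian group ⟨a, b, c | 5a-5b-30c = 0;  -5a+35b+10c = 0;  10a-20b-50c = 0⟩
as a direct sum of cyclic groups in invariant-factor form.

rank_ℚ(R)=3; free=3−3=0
SNF(R) diag = [5, 10, 10] → torsion [5, 10, 10]

Answer: M ≅ ℤ/5 ⊕ ℤ/10 ⊕ ℤ/10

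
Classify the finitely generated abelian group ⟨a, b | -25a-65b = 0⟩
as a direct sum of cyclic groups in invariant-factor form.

rank_ℚ(R)=1; free=2−1=1
SNF(R) diag = [5] → torsion [5]

Answer: M ≅ ℤ^1 ⊕ ℤ/5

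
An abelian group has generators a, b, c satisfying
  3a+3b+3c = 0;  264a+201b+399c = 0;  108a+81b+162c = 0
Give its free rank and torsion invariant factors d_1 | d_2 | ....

Answer: M ≅ ℤ/3 ⊕ ℤ/9 ⊕ ℤ/27

Derivation:
rank_ℚ(R)=3; free=3−3=0
SNF(R) diag = [3, 9, 27] → torsion [3, 9, 27]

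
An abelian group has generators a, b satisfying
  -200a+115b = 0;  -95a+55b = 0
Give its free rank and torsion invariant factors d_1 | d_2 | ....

rank_ℚ(R)=2; free=2−2=0
SNF(R) diag = [5, 15] → torsion [5, 15]

Answer: M ≅ ℤ/5 ⊕ ℤ/15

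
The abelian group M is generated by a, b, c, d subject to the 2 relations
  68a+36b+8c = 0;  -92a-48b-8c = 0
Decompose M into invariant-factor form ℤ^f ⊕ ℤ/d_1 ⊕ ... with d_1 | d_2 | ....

rank_ℚ(R)=2; free=4−2=2
SNF(R) diag = [4, 12] → torsion [4, 12]

Answer: M ≅ ℤ^2 ⊕ ℤ/4 ⊕ ℤ/12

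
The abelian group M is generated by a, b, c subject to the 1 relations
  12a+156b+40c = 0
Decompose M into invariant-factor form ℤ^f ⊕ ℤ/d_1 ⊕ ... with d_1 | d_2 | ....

Answer: M ≅ ℤ^2 ⊕ ℤ/4

Derivation:
rank_ℚ(R)=1; free=3−1=2
SNF(R) diag = [4] → torsion [4]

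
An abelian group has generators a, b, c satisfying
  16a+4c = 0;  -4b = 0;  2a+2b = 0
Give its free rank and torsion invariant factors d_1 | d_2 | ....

rank_ℚ(R)=3; free=3−3=0
SNF(R) diag = [2, 4, 4] → torsion [2, 4, 4]

Answer: M ≅ ℤ/2 ⊕ ℤ/4 ⊕ ℤ/4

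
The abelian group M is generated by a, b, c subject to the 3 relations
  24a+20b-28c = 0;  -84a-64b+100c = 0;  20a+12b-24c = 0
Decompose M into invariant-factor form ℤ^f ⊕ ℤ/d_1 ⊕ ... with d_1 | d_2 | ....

Answer: M ≅ ℤ/4 ⊕ ℤ/4 ⊕ ℤ/8

Derivation:
rank_ℚ(R)=3; free=3−3=0
SNF(R) diag = [4, 4, 8] → torsion [4, 4, 8]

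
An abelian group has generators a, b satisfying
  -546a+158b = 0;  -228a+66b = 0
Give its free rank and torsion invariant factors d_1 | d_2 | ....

rank_ℚ(R)=2; free=2−2=0
SNF(R) diag = [2, 6] → torsion [2, 6]

Answer: M ≅ ℤ/2 ⊕ ℤ/6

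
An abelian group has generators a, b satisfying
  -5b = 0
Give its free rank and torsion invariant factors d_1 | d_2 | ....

rank_ℚ(R)=1; free=2−1=1
SNF(R) diag = [5] → torsion [5]

Answer: M ≅ ℤ^1 ⊕ ℤ/5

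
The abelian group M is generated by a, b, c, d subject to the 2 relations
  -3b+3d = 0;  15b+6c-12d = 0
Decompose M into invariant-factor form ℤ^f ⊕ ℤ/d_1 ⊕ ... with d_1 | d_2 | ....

Answer: M ≅ ℤ^2 ⊕ ℤ/3 ⊕ ℤ/3

Derivation:
rank_ℚ(R)=2; free=4−2=2
SNF(R) diag = [3, 3] → torsion [3, 3]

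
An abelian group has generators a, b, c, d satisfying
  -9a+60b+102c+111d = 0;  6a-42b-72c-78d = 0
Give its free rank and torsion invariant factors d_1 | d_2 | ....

rank_ℚ(R)=2; free=4−2=2
SNF(R) diag = [3, 6] → torsion [3, 6]

Answer: M ≅ ℤ^2 ⊕ ℤ/3 ⊕ ℤ/6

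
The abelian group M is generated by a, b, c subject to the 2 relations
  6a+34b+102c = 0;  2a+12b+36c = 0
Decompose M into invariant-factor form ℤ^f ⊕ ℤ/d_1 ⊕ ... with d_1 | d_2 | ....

rank_ℚ(R)=2; free=3−2=1
SNF(R) diag = [2, 2] → torsion [2, 2]

Answer: M ≅ ℤ^1 ⊕ ℤ/2 ⊕ ℤ/2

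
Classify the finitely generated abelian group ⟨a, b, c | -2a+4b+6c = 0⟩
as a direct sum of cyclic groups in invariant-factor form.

Answer: M ≅ ℤ^2 ⊕ ℤ/2

Derivation:
rank_ℚ(R)=1; free=3−1=2
SNF(R) diag = [2] → torsion [2]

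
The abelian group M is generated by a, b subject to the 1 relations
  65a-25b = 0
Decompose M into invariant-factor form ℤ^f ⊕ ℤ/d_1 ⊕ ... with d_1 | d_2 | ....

Answer: M ≅ ℤ^1 ⊕ ℤ/5

Derivation:
rank_ℚ(R)=1; free=2−1=1
SNF(R) diag = [5] → torsion [5]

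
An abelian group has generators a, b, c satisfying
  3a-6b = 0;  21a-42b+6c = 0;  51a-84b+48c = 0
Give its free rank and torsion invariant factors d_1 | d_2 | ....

rank_ℚ(R)=3; free=3−3=0
SNF(R) diag = [3, 6, 18] → torsion [3, 6, 18]

Answer: M ≅ ℤ/3 ⊕ ℤ/6 ⊕ ℤ/18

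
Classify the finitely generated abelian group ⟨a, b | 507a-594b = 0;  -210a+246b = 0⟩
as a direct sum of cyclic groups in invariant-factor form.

rank_ℚ(R)=2; free=2−2=0
SNF(R) diag = [3, 6] → torsion [3, 6]

Answer: M ≅ ℤ/3 ⊕ ℤ/6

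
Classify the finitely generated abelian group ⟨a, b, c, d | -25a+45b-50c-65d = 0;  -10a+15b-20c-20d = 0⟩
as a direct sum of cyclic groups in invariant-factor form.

Answer: M ≅ ℤ^2 ⊕ ℤ/5 ⊕ ℤ/15

Derivation:
rank_ℚ(R)=2; free=4−2=2
SNF(R) diag = [5, 15] → torsion [5, 15]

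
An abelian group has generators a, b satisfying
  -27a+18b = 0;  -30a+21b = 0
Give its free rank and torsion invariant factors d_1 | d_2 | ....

Answer: M ≅ ℤ/3 ⊕ ℤ/9

Derivation:
rank_ℚ(R)=2; free=2−2=0
SNF(R) diag = [3, 9] → torsion [3, 9]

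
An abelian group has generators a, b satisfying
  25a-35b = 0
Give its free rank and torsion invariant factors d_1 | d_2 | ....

rank_ℚ(R)=1; free=2−1=1
SNF(R) diag = [5] → torsion [5]

Answer: M ≅ ℤ^1 ⊕ ℤ/5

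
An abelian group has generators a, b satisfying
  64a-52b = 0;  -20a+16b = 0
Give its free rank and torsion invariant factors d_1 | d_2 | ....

Answer: M ≅ ℤ/4 ⊕ ℤ/4

Derivation:
rank_ℚ(R)=2; free=2−2=0
SNF(R) diag = [4, 4] → torsion [4, 4]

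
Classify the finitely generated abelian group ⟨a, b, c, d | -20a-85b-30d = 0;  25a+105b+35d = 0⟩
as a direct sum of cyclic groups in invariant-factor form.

Answer: M ≅ ℤ^2 ⊕ ℤ/5 ⊕ ℤ/5

Derivation:
rank_ℚ(R)=2; free=4−2=2
SNF(R) diag = [5, 5] → torsion [5, 5]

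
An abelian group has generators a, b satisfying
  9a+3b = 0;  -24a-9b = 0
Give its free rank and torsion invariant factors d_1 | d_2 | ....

rank_ℚ(R)=2; free=2−2=0
SNF(R) diag = [3, 3] → torsion [3, 3]

Answer: M ≅ ℤ/3 ⊕ ℤ/3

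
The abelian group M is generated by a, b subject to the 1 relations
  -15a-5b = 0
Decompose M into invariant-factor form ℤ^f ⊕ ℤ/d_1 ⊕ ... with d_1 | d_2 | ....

rank_ℚ(R)=1; free=2−1=1
SNF(R) diag = [5] → torsion [5]

Answer: M ≅ ℤ^1 ⊕ ℤ/5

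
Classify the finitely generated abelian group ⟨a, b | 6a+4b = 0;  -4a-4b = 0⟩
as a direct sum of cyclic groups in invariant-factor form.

Answer: M ≅ ℤ/2 ⊕ ℤ/4

Derivation:
rank_ℚ(R)=2; free=2−2=0
SNF(R) diag = [2, 4] → torsion [2, 4]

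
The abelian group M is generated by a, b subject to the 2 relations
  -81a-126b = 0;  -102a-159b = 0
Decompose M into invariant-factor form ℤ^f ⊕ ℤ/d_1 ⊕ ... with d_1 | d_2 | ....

Answer: M ≅ ℤ/3 ⊕ ℤ/9

Derivation:
rank_ℚ(R)=2; free=2−2=0
SNF(R) diag = [3, 9] → torsion [3, 9]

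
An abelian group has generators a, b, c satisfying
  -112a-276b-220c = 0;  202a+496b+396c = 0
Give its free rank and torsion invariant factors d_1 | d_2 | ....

Answer: M ≅ ℤ^1 ⊕ ℤ/2 ⊕ ℤ/4

Derivation:
rank_ℚ(R)=2; free=3−2=1
SNF(R) diag = [2, 4] → torsion [2, 4]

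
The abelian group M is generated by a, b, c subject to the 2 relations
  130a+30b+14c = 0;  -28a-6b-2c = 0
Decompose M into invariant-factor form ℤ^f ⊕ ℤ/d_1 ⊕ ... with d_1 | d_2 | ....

Answer: M ≅ ℤ^1 ⊕ ℤ/2 ⊕ ℤ/6

Derivation:
rank_ℚ(R)=2; free=3−2=1
SNF(R) diag = [2, 6] → torsion [2, 6]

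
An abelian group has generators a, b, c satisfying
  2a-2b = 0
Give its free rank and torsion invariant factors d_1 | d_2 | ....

rank_ℚ(R)=1; free=3−1=2
SNF(R) diag = [2] → torsion [2]

Answer: M ≅ ℤ^2 ⊕ ℤ/2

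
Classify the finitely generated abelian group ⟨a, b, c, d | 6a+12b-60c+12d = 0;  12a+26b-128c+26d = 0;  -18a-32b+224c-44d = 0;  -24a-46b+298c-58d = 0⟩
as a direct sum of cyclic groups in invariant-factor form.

rank_ℚ(R)=4; free=4−4=0
SNF(R) diag = [2, 6, 6, 12] → torsion [2, 6, 6, 12]

Answer: M ≅ ℤ/2 ⊕ ℤ/6 ⊕ ℤ/6 ⊕ ℤ/12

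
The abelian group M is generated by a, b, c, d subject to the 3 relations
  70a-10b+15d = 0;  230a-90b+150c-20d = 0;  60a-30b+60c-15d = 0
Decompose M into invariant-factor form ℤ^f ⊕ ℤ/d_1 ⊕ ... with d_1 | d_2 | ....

Answer: M ≅ ℤ^1 ⊕ ℤ/5 ⊕ ℤ/10 ⊕ ℤ/30

Derivation:
rank_ℚ(R)=3; free=4−3=1
SNF(R) diag = [5, 10, 30] → torsion [5, 10, 30]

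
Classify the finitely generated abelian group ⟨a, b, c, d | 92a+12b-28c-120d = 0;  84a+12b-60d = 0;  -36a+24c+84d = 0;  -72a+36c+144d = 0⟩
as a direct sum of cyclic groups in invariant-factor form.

Answer: M ≅ ℤ/4 ⊕ ℤ/12 ⊕ ℤ/12 ⊕ ℤ/36

Derivation:
rank_ℚ(R)=4; free=4−4=0
SNF(R) diag = [4, 12, 12, 36] → torsion [4, 12, 12, 36]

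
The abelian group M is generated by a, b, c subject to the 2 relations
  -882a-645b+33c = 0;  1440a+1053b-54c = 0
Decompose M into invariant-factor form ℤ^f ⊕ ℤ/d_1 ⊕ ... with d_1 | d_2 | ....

rank_ℚ(R)=2; free=3−2=1
SNF(R) diag = [3, 9] → torsion [3, 9]

Answer: M ≅ ℤ^1 ⊕ ℤ/3 ⊕ ℤ/9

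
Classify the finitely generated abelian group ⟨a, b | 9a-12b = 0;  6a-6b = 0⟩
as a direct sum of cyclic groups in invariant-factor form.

rank_ℚ(R)=2; free=2−2=0
SNF(R) diag = [3, 6] → torsion [3, 6]

Answer: M ≅ ℤ/3 ⊕ ℤ/6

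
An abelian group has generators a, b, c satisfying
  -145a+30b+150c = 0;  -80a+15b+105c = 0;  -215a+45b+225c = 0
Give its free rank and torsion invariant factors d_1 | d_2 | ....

rank_ℚ(R)=3; free=3−3=0
SNF(R) diag = [5, 15, 30] → torsion [5, 15, 30]

Answer: M ≅ ℤ/5 ⊕ ℤ/15 ⊕ ℤ/30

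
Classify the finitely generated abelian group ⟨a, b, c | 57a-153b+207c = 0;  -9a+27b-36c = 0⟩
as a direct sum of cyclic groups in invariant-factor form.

Answer: M ≅ ℤ^1 ⊕ ℤ/3 ⊕ ℤ/9

Derivation:
rank_ℚ(R)=2; free=3−2=1
SNF(R) diag = [3, 9] → torsion [3, 9]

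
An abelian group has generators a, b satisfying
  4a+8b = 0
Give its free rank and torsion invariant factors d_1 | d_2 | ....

rank_ℚ(R)=1; free=2−1=1
SNF(R) diag = [4] → torsion [4]

Answer: M ≅ ℤ^1 ⊕ ℤ/4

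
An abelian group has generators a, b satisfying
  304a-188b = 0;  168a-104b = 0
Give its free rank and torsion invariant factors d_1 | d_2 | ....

rank_ℚ(R)=2; free=2−2=0
SNF(R) diag = [4, 8] → torsion [4, 8]

Answer: M ≅ ℤ/4 ⊕ ℤ/8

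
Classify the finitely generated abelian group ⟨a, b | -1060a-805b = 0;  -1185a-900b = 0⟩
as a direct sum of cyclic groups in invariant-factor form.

rank_ℚ(R)=2; free=2−2=0
SNF(R) diag = [5, 15] → torsion [5, 15]

Answer: M ≅ ℤ/5 ⊕ ℤ/15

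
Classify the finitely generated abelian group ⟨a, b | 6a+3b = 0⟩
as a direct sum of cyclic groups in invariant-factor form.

Answer: M ≅ ℤ^1 ⊕ ℤ/3

Derivation:
rank_ℚ(R)=1; free=2−1=1
SNF(R) diag = [3] → torsion [3]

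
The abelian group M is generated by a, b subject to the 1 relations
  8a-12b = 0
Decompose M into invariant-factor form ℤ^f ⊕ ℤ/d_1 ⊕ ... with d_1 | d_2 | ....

Answer: M ≅ ℤ^1 ⊕ ℤ/4

Derivation:
rank_ℚ(R)=1; free=2−1=1
SNF(R) diag = [4] → torsion [4]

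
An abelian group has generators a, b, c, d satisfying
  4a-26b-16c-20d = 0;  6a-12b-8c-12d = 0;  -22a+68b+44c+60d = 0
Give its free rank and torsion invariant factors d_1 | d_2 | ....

Answer: M ≅ ℤ^1 ⊕ ℤ/2 ⊕ ℤ/2 ⊕ ℤ/4

Derivation:
rank_ℚ(R)=3; free=4−3=1
SNF(R) diag = [2, 2, 4] → torsion [2, 2, 4]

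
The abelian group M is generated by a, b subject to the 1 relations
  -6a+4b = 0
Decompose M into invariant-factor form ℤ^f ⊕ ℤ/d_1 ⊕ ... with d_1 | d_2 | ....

rank_ℚ(R)=1; free=2−1=1
SNF(R) diag = [2] → torsion [2]

Answer: M ≅ ℤ^1 ⊕ ℤ/2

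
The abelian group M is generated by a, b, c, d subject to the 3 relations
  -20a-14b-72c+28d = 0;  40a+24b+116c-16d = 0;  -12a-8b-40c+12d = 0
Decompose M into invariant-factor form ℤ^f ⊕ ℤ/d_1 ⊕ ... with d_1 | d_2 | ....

rank_ℚ(R)=3; free=4−3=1
SNF(R) diag = [2, 4, 4] → torsion [2, 4, 4]

Answer: M ≅ ℤ^1 ⊕ ℤ/2 ⊕ ℤ/4 ⊕ ℤ/4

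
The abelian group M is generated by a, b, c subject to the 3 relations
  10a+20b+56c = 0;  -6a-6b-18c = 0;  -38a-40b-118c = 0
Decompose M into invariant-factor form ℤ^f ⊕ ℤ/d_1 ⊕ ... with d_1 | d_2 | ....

rank_ℚ(R)=3; free=3−3=0
SNF(R) diag = [2, 6, 6] → torsion [2, 6, 6]

Answer: M ≅ ℤ/2 ⊕ ℤ/6 ⊕ ℤ/6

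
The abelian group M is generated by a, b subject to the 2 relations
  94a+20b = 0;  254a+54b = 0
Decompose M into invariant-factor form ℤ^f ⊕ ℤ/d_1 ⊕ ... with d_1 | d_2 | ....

Answer: M ≅ ℤ/2 ⊕ ℤ/2

Derivation:
rank_ℚ(R)=2; free=2−2=0
SNF(R) diag = [2, 2] → torsion [2, 2]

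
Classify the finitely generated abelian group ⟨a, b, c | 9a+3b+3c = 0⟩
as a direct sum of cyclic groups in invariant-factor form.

Answer: M ≅ ℤ^2 ⊕ ℤ/3

Derivation:
rank_ℚ(R)=1; free=3−1=2
SNF(R) diag = [3] → torsion [3]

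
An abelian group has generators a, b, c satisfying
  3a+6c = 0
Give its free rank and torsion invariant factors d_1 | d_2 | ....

Answer: M ≅ ℤ^2 ⊕ ℤ/3

Derivation:
rank_ℚ(R)=1; free=3−1=2
SNF(R) diag = [3] → torsion [3]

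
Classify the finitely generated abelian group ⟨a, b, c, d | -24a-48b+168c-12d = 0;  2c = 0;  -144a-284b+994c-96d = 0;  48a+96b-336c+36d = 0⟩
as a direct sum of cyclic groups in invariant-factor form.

Answer: M ≅ ℤ/2 ⊕ ℤ/4 ⊕ ℤ/12 ⊕ ℤ/24

Derivation:
rank_ℚ(R)=4; free=4−4=0
SNF(R) diag = [2, 4, 12, 24] → torsion [2, 4, 12, 24]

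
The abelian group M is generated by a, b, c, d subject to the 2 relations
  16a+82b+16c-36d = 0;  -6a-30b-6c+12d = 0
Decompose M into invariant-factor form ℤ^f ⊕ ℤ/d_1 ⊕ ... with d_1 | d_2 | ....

rank_ℚ(R)=2; free=4−2=2
SNF(R) diag = [2, 6] → torsion [2, 6]

Answer: M ≅ ℤ^2 ⊕ ℤ/2 ⊕ ℤ/6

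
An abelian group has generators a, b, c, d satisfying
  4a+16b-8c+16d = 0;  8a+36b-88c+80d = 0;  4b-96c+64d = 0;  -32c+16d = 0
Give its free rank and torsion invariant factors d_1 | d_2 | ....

Answer: M ≅ ℤ/4 ⊕ ℤ/4 ⊕ ℤ/8 ⊕ ℤ/16

Derivation:
rank_ℚ(R)=4; free=4−4=0
SNF(R) diag = [4, 4, 8, 16] → torsion [4, 4, 8, 16]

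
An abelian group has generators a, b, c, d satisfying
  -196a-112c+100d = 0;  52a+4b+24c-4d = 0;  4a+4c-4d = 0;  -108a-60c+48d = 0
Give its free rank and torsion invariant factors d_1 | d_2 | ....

Answer: M ≅ ℤ/4 ⊕ ℤ/4 ⊕ ℤ/12 ⊕ ℤ/36

Derivation:
rank_ℚ(R)=4; free=4−4=0
SNF(R) diag = [4, 4, 12, 36] → torsion [4, 4, 12, 36]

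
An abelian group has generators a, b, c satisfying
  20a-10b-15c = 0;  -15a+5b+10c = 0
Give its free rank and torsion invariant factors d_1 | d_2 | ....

Answer: M ≅ ℤ^1 ⊕ ℤ/5 ⊕ ℤ/5

Derivation:
rank_ℚ(R)=2; free=3−2=1
SNF(R) diag = [5, 5] → torsion [5, 5]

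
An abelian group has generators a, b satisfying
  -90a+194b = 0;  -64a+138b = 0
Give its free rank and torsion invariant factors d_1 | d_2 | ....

Answer: M ≅ ℤ/2 ⊕ ℤ/2

Derivation:
rank_ℚ(R)=2; free=2−2=0
SNF(R) diag = [2, 2] → torsion [2, 2]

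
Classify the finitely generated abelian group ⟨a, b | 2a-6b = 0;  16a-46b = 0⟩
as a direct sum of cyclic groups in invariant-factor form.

rank_ℚ(R)=2; free=2−2=0
SNF(R) diag = [2, 2] → torsion [2, 2]

Answer: M ≅ ℤ/2 ⊕ ℤ/2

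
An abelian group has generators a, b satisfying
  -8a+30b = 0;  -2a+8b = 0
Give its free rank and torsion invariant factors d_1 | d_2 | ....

Answer: M ≅ ℤ/2 ⊕ ℤ/2

Derivation:
rank_ℚ(R)=2; free=2−2=0
SNF(R) diag = [2, 2] → torsion [2, 2]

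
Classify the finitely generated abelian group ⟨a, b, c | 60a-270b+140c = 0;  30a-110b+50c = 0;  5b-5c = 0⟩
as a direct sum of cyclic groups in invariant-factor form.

Answer: M ≅ ℤ/5 ⊕ ℤ/10 ⊕ ℤ/30

Derivation:
rank_ℚ(R)=3; free=3−3=0
SNF(R) diag = [5, 10, 30] → torsion [5, 10, 30]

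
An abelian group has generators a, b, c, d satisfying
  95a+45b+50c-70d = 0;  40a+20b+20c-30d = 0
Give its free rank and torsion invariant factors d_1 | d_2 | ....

Answer: M ≅ ℤ^2 ⊕ ℤ/5 ⊕ ℤ/10

Derivation:
rank_ℚ(R)=2; free=4−2=2
SNF(R) diag = [5, 10] → torsion [5, 10]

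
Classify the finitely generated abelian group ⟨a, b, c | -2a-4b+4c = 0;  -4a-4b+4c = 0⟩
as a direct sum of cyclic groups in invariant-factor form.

rank_ℚ(R)=2; free=3−2=1
SNF(R) diag = [2, 4] → torsion [2, 4]

Answer: M ≅ ℤ^1 ⊕ ℤ/2 ⊕ ℤ/4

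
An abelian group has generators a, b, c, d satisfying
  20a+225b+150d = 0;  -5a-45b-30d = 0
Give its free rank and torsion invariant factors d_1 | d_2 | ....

Answer: M ≅ ℤ^2 ⊕ ℤ/5 ⊕ ℤ/15

Derivation:
rank_ℚ(R)=2; free=4−2=2
SNF(R) diag = [5, 15] → torsion [5, 15]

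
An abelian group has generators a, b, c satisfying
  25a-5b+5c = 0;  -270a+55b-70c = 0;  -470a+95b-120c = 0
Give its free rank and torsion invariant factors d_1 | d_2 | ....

rank_ℚ(R)=3; free=3−3=0
SNF(R) diag = [5, 5, 10] → torsion [5, 5, 10]

Answer: M ≅ ℤ/5 ⊕ ℤ/5 ⊕ ℤ/10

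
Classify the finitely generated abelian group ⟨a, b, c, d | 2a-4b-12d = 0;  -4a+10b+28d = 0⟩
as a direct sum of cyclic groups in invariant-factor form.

rank_ℚ(R)=2; free=4−2=2
SNF(R) diag = [2, 2] → torsion [2, 2]

Answer: M ≅ ℤ^2 ⊕ ℤ/2 ⊕ ℤ/2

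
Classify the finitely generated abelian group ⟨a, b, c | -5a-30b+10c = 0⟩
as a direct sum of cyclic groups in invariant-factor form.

rank_ℚ(R)=1; free=3−1=2
SNF(R) diag = [5] → torsion [5]

Answer: M ≅ ℤ^2 ⊕ ℤ/5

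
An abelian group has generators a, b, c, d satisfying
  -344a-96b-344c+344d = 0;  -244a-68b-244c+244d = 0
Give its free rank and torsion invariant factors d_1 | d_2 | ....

Answer: M ≅ ℤ^2 ⊕ ℤ/4 ⊕ ℤ/8

Derivation:
rank_ℚ(R)=2; free=4−2=2
SNF(R) diag = [4, 8] → torsion [4, 8]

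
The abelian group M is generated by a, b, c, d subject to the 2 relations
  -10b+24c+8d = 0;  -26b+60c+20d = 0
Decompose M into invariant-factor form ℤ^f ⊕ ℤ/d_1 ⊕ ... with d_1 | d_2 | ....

Answer: M ≅ ℤ^2 ⊕ ℤ/2 ⊕ ℤ/4

Derivation:
rank_ℚ(R)=2; free=4−2=2
SNF(R) diag = [2, 4] → torsion [2, 4]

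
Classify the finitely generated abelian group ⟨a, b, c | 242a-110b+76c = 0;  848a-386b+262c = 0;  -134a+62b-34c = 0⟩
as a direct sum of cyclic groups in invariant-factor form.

rank_ℚ(R)=3; free=3−3=0
SNF(R) diag = [2, 6, 6] → torsion [2, 6, 6]

Answer: M ≅ ℤ/2 ⊕ ℤ/6 ⊕ ℤ/6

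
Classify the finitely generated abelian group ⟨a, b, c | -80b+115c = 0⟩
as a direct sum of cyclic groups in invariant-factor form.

Answer: M ≅ ℤ^2 ⊕ ℤ/5

Derivation:
rank_ℚ(R)=1; free=3−1=2
SNF(R) diag = [5] → torsion [5]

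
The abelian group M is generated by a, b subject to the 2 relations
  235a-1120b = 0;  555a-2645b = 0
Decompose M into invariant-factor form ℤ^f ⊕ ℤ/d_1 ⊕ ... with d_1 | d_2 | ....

rank_ℚ(R)=2; free=2−2=0
SNF(R) diag = [5, 5] → torsion [5, 5]

Answer: M ≅ ℤ/5 ⊕ ℤ/5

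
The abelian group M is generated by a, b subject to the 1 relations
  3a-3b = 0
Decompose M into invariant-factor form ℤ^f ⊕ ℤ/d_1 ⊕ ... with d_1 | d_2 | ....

Answer: M ≅ ℤ^1 ⊕ ℤ/3

Derivation:
rank_ℚ(R)=1; free=2−1=1
SNF(R) diag = [3] → torsion [3]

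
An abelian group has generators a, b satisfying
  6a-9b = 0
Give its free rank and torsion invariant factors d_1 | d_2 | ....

Answer: M ≅ ℤ^1 ⊕ ℤ/3

Derivation:
rank_ℚ(R)=1; free=2−1=1
SNF(R) diag = [3] → torsion [3]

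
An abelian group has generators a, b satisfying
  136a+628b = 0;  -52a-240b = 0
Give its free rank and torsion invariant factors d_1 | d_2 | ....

Answer: M ≅ ℤ/4 ⊕ ℤ/4

Derivation:
rank_ℚ(R)=2; free=2−2=0
SNF(R) diag = [4, 4] → torsion [4, 4]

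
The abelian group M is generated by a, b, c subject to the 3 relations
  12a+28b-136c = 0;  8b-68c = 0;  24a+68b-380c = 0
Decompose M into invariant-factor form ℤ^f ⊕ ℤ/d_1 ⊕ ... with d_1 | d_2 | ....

rank_ℚ(R)=3; free=3−3=0
SNF(R) diag = [4, 12, 12] → torsion [4, 12, 12]

Answer: M ≅ ℤ/4 ⊕ ℤ/12 ⊕ ℤ/12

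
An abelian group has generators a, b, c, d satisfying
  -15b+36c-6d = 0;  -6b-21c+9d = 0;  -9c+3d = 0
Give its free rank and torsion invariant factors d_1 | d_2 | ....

rank_ℚ(R)=3; free=4−3=1
SNF(R) diag = [3, 3, 6] → torsion [3, 3, 6]

Answer: M ≅ ℤ^1 ⊕ ℤ/3 ⊕ ℤ/3 ⊕ ℤ/6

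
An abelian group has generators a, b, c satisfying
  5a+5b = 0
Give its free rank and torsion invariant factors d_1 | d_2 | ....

rank_ℚ(R)=1; free=3−1=2
SNF(R) diag = [5] → torsion [5]

Answer: M ≅ ℤ^2 ⊕ ℤ/5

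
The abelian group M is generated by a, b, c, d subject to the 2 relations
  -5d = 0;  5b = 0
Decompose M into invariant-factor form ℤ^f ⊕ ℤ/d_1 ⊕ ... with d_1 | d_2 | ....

Answer: M ≅ ℤ^2 ⊕ ℤ/5 ⊕ ℤ/5

Derivation:
rank_ℚ(R)=2; free=4−2=2
SNF(R) diag = [5, 5] → torsion [5, 5]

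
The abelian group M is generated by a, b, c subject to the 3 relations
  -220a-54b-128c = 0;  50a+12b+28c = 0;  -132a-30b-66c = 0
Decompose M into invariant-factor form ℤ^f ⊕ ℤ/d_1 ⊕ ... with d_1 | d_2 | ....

Answer: M ≅ ℤ/2 ⊕ ℤ/6 ⊕ ℤ/6

Derivation:
rank_ℚ(R)=3; free=3−3=0
SNF(R) diag = [2, 6, 6] → torsion [2, 6, 6]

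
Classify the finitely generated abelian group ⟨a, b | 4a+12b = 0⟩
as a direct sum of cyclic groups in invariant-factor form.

rank_ℚ(R)=1; free=2−1=1
SNF(R) diag = [4] → torsion [4]

Answer: M ≅ ℤ^1 ⊕ ℤ/4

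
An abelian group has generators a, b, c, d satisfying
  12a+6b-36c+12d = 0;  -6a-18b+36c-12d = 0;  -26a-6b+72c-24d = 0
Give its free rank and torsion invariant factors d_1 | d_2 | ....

rank_ℚ(R)=3; free=4−3=1
SNF(R) diag = [2, 6, 12] → torsion [2, 6, 12]

Answer: M ≅ ℤ^1 ⊕ ℤ/2 ⊕ ℤ/6 ⊕ ℤ/12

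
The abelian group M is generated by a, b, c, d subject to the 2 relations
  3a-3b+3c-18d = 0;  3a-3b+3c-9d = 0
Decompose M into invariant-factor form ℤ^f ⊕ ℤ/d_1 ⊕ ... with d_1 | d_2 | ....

rank_ℚ(R)=2; free=4−2=2
SNF(R) diag = [3, 9] → torsion [3, 9]

Answer: M ≅ ℤ^2 ⊕ ℤ/3 ⊕ ℤ/9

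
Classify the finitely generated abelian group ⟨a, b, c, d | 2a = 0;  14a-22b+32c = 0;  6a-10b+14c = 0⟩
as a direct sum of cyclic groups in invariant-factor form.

Answer: M ≅ ℤ^1 ⊕ ℤ/2 ⊕ ℤ/2 ⊕ ℤ/6

Derivation:
rank_ℚ(R)=3; free=4−3=1
SNF(R) diag = [2, 2, 6] → torsion [2, 2, 6]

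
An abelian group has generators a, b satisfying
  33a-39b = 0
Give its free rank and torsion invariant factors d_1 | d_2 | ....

rank_ℚ(R)=1; free=2−1=1
SNF(R) diag = [3] → torsion [3]

Answer: M ≅ ℤ^1 ⊕ ℤ/3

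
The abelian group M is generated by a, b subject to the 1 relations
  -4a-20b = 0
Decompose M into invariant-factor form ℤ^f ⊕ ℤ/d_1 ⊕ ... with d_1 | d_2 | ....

rank_ℚ(R)=1; free=2−1=1
SNF(R) diag = [4] → torsion [4]

Answer: M ≅ ℤ^1 ⊕ ℤ/4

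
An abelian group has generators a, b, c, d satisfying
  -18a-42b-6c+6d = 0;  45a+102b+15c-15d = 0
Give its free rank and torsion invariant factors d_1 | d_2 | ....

rank_ℚ(R)=2; free=4−2=2
SNF(R) diag = [3, 6] → torsion [3, 6]

Answer: M ≅ ℤ^2 ⊕ ℤ/3 ⊕ ℤ/6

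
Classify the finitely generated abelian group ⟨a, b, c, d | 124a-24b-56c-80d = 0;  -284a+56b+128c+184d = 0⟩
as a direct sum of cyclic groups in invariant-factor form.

Answer: M ≅ ℤ^2 ⊕ ℤ/4 ⊕ ℤ/8

Derivation:
rank_ℚ(R)=2; free=4−2=2
SNF(R) diag = [4, 8] → torsion [4, 8]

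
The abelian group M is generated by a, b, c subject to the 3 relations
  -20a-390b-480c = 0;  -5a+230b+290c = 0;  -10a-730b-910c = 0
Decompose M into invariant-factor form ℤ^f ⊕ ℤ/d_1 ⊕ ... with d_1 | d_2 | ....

Answer: M ≅ ℤ/5 ⊕ ℤ/10 ⊕ ℤ/30

Derivation:
rank_ℚ(R)=3; free=3−3=0
SNF(R) diag = [5, 10, 30] → torsion [5, 10, 30]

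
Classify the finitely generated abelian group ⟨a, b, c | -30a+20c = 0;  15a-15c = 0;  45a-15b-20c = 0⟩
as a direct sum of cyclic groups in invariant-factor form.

Answer: M ≅ ℤ/5 ⊕ ℤ/15 ⊕ ℤ/30

Derivation:
rank_ℚ(R)=3; free=3−3=0
SNF(R) diag = [5, 15, 30] → torsion [5, 15, 30]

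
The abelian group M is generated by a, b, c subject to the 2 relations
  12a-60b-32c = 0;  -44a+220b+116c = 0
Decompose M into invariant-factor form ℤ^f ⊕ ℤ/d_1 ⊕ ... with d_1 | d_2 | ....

Answer: M ≅ ℤ^1 ⊕ ℤ/4 ⊕ ℤ/4

Derivation:
rank_ℚ(R)=2; free=3−2=1
SNF(R) diag = [4, 4] → torsion [4, 4]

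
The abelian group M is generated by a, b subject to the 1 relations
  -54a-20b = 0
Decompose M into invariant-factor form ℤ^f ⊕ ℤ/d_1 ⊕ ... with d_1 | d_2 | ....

rank_ℚ(R)=1; free=2−1=1
SNF(R) diag = [2] → torsion [2]

Answer: M ≅ ℤ^1 ⊕ ℤ/2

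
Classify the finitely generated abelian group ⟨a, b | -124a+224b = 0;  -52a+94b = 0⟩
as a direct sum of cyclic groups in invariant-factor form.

rank_ℚ(R)=2; free=2−2=0
SNF(R) diag = [2, 4] → torsion [2, 4]

Answer: M ≅ ℤ/2 ⊕ ℤ/4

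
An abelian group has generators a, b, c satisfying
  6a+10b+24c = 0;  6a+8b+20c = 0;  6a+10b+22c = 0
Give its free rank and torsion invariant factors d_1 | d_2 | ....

Answer: M ≅ ℤ/2 ⊕ ℤ/2 ⊕ ℤ/6

Derivation:
rank_ℚ(R)=3; free=3−3=0
SNF(R) diag = [2, 2, 6] → torsion [2, 2, 6]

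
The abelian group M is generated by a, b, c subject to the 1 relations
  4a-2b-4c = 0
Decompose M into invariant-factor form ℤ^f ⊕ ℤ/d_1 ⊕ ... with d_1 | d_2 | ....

rank_ℚ(R)=1; free=3−1=2
SNF(R) diag = [2] → torsion [2]

Answer: M ≅ ℤ^2 ⊕ ℤ/2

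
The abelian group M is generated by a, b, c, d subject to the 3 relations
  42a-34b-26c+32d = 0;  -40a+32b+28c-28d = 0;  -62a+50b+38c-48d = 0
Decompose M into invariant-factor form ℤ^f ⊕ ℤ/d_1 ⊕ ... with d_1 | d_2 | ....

rank_ℚ(R)=3; free=4−3=1
SNF(R) diag = [2, 4, 4] → torsion [2, 4, 4]

Answer: M ≅ ℤ^1 ⊕ ℤ/2 ⊕ ℤ/4 ⊕ ℤ/4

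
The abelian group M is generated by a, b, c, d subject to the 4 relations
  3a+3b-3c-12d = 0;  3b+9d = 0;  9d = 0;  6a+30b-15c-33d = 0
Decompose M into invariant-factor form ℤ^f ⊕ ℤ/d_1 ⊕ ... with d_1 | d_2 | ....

Answer: M ≅ ℤ/3 ⊕ ℤ/3 ⊕ ℤ/9 ⊕ ℤ/9

Derivation:
rank_ℚ(R)=4; free=4−4=0
SNF(R) diag = [3, 3, 9, 9] → torsion [3, 3, 9, 9]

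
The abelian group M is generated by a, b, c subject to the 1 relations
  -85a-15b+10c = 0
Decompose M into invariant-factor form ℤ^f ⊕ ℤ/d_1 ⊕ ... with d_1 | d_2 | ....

rank_ℚ(R)=1; free=3−1=2
SNF(R) diag = [5] → torsion [5]

Answer: M ≅ ℤ^2 ⊕ ℤ/5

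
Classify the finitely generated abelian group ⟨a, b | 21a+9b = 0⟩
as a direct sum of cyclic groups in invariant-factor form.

Answer: M ≅ ℤ^1 ⊕ ℤ/3

Derivation:
rank_ℚ(R)=1; free=2−1=1
SNF(R) diag = [3] → torsion [3]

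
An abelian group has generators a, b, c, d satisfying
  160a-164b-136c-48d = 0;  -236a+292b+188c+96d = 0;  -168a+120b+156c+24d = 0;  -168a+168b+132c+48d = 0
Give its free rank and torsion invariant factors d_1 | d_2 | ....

Answer: M ≅ ℤ/4 ⊕ ℤ/12 ⊕ ℤ/12 ⊕ ℤ/24

Derivation:
rank_ℚ(R)=4; free=4−4=0
SNF(R) diag = [4, 12, 12, 24] → torsion [4, 12, 12, 24]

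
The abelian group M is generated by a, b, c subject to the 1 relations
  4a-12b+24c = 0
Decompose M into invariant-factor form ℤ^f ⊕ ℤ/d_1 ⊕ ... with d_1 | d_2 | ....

rank_ℚ(R)=1; free=3−1=2
SNF(R) diag = [4] → torsion [4]

Answer: M ≅ ℤ^2 ⊕ ℤ/4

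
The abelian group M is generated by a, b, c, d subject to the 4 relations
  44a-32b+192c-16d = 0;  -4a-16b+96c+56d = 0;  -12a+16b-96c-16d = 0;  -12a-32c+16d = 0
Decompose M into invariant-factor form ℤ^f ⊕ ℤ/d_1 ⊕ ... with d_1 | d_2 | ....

rank_ℚ(R)=4; free=4−4=0
SNF(R) diag = [4, 8, 16, 32] → torsion [4, 8, 16, 32]

Answer: M ≅ ℤ/4 ⊕ ℤ/8 ⊕ ℤ/16 ⊕ ℤ/32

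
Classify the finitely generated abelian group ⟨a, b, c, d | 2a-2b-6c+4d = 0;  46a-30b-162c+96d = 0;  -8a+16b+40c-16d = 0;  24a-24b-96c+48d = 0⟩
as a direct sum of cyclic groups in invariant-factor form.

Answer: M ≅ ℤ/2 ⊕ ℤ/4 ⊕ ℤ/8 ⊕ ℤ/24

Derivation:
rank_ℚ(R)=4; free=4−4=0
SNF(R) diag = [2, 4, 8, 24] → torsion [2, 4, 8, 24]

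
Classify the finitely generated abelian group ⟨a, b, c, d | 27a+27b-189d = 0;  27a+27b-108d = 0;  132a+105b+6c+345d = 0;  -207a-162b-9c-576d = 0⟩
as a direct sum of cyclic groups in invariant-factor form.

Answer: M ≅ ℤ/3 ⊕ ℤ/9 ⊕ ℤ/27 ⊕ ℤ/81

Derivation:
rank_ℚ(R)=4; free=4−4=0
SNF(R) diag = [3, 9, 27, 81] → torsion [3, 9, 27, 81]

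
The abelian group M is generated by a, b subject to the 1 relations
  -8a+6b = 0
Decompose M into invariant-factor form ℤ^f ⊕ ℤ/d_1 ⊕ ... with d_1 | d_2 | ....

Answer: M ≅ ℤ^1 ⊕ ℤ/2

Derivation:
rank_ℚ(R)=1; free=2−1=1
SNF(R) diag = [2] → torsion [2]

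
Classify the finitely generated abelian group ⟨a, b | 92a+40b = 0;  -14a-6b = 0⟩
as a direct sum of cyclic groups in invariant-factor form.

rank_ℚ(R)=2; free=2−2=0
SNF(R) diag = [2, 4] → torsion [2, 4]

Answer: M ≅ ℤ/2 ⊕ ℤ/4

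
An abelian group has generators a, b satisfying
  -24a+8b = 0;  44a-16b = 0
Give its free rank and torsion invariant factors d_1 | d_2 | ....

rank_ℚ(R)=2; free=2−2=0
SNF(R) diag = [4, 8] → torsion [4, 8]

Answer: M ≅ ℤ/4 ⊕ ℤ/8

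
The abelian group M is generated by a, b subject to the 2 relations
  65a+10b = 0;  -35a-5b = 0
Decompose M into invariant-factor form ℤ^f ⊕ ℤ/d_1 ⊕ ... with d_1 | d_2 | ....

Answer: M ≅ ℤ/5 ⊕ ℤ/5

Derivation:
rank_ℚ(R)=2; free=2−2=0
SNF(R) diag = [5, 5] → torsion [5, 5]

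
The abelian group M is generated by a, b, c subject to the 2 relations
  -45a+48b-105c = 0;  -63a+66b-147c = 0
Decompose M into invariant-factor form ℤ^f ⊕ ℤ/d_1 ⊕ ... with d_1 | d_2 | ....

rank_ℚ(R)=2; free=3−2=1
SNF(R) diag = [3, 6] → torsion [3, 6]

Answer: M ≅ ℤ^1 ⊕ ℤ/3 ⊕ ℤ/6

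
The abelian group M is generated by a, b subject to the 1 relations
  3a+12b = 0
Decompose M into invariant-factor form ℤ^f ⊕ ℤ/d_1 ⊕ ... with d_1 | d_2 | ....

Answer: M ≅ ℤ^1 ⊕ ℤ/3

Derivation:
rank_ℚ(R)=1; free=2−1=1
SNF(R) diag = [3] → torsion [3]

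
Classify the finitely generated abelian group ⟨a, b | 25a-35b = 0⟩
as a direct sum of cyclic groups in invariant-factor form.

Answer: M ≅ ℤ^1 ⊕ ℤ/5

Derivation:
rank_ℚ(R)=1; free=2−1=1
SNF(R) diag = [5] → torsion [5]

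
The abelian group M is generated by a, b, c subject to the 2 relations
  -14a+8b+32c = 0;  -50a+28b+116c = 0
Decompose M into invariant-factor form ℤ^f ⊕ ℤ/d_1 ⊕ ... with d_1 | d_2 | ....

Answer: M ≅ ℤ^1 ⊕ ℤ/2 ⊕ ℤ/4

Derivation:
rank_ℚ(R)=2; free=3−2=1
SNF(R) diag = [2, 4] → torsion [2, 4]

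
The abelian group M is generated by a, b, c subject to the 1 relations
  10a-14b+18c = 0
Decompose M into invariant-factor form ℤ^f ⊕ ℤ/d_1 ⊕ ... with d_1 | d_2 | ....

rank_ℚ(R)=1; free=3−1=2
SNF(R) diag = [2] → torsion [2]

Answer: M ≅ ℤ^2 ⊕ ℤ/2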